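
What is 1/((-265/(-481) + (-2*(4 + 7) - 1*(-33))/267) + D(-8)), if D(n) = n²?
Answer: 128427/8295374 ≈ 0.015482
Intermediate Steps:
1/((-265/(-481) + (-2*(4 + 7) - 1*(-33))/267) + D(-8)) = 1/((-265/(-481) + (-2*(4 + 7) - 1*(-33))/267) + (-8)²) = 1/((-265*(-1/481) + (-2*11 + 33)*(1/267)) + 64) = 1/((265/481 + (-22 + 33)*(1/267)) + 64) = 1/((265/481 + 11*(1/267)) + 64) = 1/((265/481 + 11/267) + 64) = 1/(76046/128427 + 64) = 1/(8295374/128427) = 128427/8295374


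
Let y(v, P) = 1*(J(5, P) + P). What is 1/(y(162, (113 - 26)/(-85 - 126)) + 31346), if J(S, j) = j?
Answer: 211/6613832 ≈ 3.1903e-5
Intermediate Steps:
y(v, P) = 2*P (y(v, P) = 1*(P + P) = 1*(2*P) = 2*P)
1/(y(162, (113 - 26)/(-85 - 126)) + 31346) = 1/(2*((113 - 26)/(-85 - 126)) + 31346) = 1/(2*(87/(-211)) + 31346) = 1/(2*(87*(-1/211)) + 31346) = 1/(2*(-87/211) + 31346) = 1/(-174/211 + 31346) = 1/(6613832/211) = 211/6613832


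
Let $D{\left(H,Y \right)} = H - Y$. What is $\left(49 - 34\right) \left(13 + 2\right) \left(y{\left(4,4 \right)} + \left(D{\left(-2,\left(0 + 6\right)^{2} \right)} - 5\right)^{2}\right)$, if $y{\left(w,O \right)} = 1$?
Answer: $416250$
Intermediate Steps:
$\left(49 - 34\right) \left(13 + 2\right) \left(y{\left(4,4 \right)} + \left(D{\left(-2,\left(0 + 6\right)^{2} \right)} - 5\right)^{2}\right) = \left(49 - 34\right) \left(13 + 2\right) \left(1 + \left(\left(-2 - \left(0 + 6\right)^{2}\right) - 5\right)^{2}\right) = 15 \cdot 15 \left(1 + \left(\left(-2 - 6^{2}\right) - 5\right)^{2}\right) = 15 \cdot 15 \left(1 + \left(\left(-2 - 36\right) - 5\right)^{2}\right) = 15 \cdot 15 \left(1 + \left(-38 - 5\right)^{2}\right) = 15 \cdot 15 \left(1 + \left(-43\right)^{2}\right) = 15 \cdot 15 \left(1 + 1849\right) = 15 \cdot 15 \cdot 1850 = 15 \cdot 27750 = 416250$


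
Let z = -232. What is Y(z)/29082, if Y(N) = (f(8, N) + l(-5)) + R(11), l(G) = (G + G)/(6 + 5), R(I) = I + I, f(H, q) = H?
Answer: 160/159951 ≈ 0.0010003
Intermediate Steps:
R(I) = 2*I
l(G) = 2*G/11 (l(G) = (2*G)/11 = (2*G)*(1/11) = 2*G/11)
Y(N) = 320/11 (Y(N) = (8 + (2/11)*(-5)) + 2*11 = (8 - 10/11) + 22 = 78/11 + 22 = 320/11)
Y(z)/29082 = (320/11)/29082 = (320/11)*(1/29082) = 160/159951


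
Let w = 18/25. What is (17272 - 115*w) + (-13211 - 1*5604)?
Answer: -8129/5 ≈ -1625.8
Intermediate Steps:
w = 18/25 (w = 18*(1/25) = 18/25 ≈ 0.72000)
(17272 - 115*w) + (-13211 - 1*5604) = (17272 - 115*18/25) + (-13211 - 1*5604) = (17272 - 414/5) + (-13211 - 5604) = 85946/5 - 18815 = -8129/5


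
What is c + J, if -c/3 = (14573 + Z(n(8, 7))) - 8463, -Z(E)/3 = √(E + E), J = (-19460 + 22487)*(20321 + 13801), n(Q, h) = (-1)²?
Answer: 103268964 + 9*√2 ≈ 1.0327e+8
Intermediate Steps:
n(Q, h) = 1
J = 103287294 (J = 3027*34122 = 103287294)
Z(E) = -3*√2*√E (Z(E) = -3*√(E + E) = -3*√2*√E)
c = -18330 + 9*√2 (c = -3*((14573 - 3*√2*√1) - 8463) = -3*((14573 - 3*√2*1) - 8463) = -3*((14573 - 3*√2) - 8463) = -3*(6110 - 3*√2) = -18330 + 9*√2 ≈ -18317.)
c + J = (-18330 + 9*√2) + 103287294 = 103268964 + 9*√2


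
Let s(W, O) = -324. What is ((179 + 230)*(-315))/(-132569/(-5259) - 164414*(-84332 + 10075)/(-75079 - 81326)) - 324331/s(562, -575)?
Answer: 2316865098737886683/2310689525350932 ≈ 1002.7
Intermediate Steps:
((179 + 230)*(-315))/(-132569/(-5259) - 164414*(-84332 + 10075)/(-75079 - 81326)) - 324331/s(562, -575) = ((179 + 230)*(-315))/(-132569/(-5259) - 164414*(-84332 + 10075)/(-75079 - 81326)) - 324331/(-324) = (409*(-315))/(-132569*(-1/5259) - 164414/((-156405/(-74257)))) - 324331*(-1/324) = -128835/(132569/5259 - 164414/((-156405*(-1/74257)))) + 324331/324 = -128835/(132569/5259 - 164414/156405/74257) + 324331/324 = -128835/(132569/5259 - 164414*74257/156405) + 324331/324 = -128835/(132569/5259 - 12208890398/156405) + 324331/324 = -128835/(-7131757794293/91392655) + 324331/324 = -128835*(-91392655/7131757794293) + 324331/324 = 11774572706925/7131757794293 + 324331/324 = 2316865098737886683/2310689525350932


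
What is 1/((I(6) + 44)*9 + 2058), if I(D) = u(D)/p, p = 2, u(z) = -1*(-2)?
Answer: 1/2463 ≈ 0.00040601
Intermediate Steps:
u(z) = 2
I(D) = 1 (I(D) = 2/2 = 2*(½) = 1)
1/((I(6) + 44)*9 + 2058) = 1/((1 + 44)*9 + 2058) = 1/(45*9 + 2058) = 1/(405 + 2058) = 1/2463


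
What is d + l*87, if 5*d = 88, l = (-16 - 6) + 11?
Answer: -4697/5 ≈ -939.40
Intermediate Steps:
l = -11 (l = -22 + 11 = -11)
d = 88/5 (d = (⅕)*88 = 88/5 ≈ 17.600)
d + l*87 = 88/5 - 11*87 = 88/5 - 957 = -4697/5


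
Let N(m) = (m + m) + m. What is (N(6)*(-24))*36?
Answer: -15552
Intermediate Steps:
N(m) = 3*m (N(m) = 2*m + m = 3*m)
(N(6)*(-24))*36 = ((3*6)*(-24))*36 = (18*(-24))*36 = -432*36 = -15552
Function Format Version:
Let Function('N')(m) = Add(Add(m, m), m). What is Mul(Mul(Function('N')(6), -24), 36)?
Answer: -15552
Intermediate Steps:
Function('N')(m) = Mul(3, m) (Function('N')(m) = Add(Mul(2, m), m) = Mul(3, m))
Mul(Mul(Function('N')(6), -24), 36) = Mul(Mul(Mul(3, 6), -24), 36) = Mul(Mul(18, -24), 36) = Mul(-432, 36) = -15552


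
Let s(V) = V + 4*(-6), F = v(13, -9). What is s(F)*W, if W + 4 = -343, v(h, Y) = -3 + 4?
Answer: 7981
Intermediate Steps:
v(h, Y) = 1
W = -347 (W = -4 - 343 = -347)
F = 1
s(V) = -24 + V (s(V) = V - 24 = -24 + V)
s(F)*W = (-24 + 1)*(-347) = -23*(-347) = 7981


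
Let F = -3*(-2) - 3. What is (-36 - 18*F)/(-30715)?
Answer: 18/6143 ≈ 0.0029302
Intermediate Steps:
F = 3 (F = 6 - 3 = 3)
(-36 - 18*F)/(-30715) = (-36 - 18*3)/(-30715) = (-36 - 54)*(-1/30715) = -90*(-1/30715) = 18/6143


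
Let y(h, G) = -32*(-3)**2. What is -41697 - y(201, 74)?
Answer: -41409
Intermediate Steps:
y(h, G) = -288 (y(h, G) = -32*9 = -288)
-41697 - y(201, 74) = -41697 - 1*(-288) = -41697 + 288 = -41409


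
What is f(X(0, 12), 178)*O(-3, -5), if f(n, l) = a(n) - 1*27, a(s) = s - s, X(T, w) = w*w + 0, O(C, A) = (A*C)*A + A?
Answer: 2160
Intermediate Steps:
O(C, A) = A + C*A² (O(C, A) = C*A² + A = A + C*A²)
X(T, w) = w² (X(T, w) = w² + 0 = w²)
a(s) = 0
f(n, l) = -27 (f(n, l) = 0 - 1*27 = 0 - 27 = -27)
f(X(0, 12), 178)*O(-3, -5) = -(-135)*(1 - 5*(-3)) = -(-135)*(1 + 15) = -(-135)*16 = -27*(-80) = 2160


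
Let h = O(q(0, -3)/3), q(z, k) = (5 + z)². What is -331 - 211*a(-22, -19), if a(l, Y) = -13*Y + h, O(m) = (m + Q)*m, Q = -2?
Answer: -572257/9 ≈ -63584.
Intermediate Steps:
O(m) = m*(-2 + m) (O(m) = (m - 2)*m = (-2 + m)*m = m*(-2 + m))
h = 475/9 (h = ((5 + 0)²/3)*(-2 + (5 + 0)²/3) = (5²*(⅓))*(-2 + 5²*(⅓)) = (25*(⅓))*(-2 + 25*(⅓)) = 25*(-2 + 25/3)/3 = (25/3)*(19/3) = 475/9 ≈ 52.778)
a(l, Y) = 475/9 - 13*Y (a(l, Y) = -13*Y + 475/9 = 475/9 - 13*Y)
-331 - 211*a(-22, -19) = -331 - 211*(475/9 - 13*(-19)) = -331 - 211*(475/9 + 247) = -331 - 211*2698/9 = -331 - 569278/9 = -572257/9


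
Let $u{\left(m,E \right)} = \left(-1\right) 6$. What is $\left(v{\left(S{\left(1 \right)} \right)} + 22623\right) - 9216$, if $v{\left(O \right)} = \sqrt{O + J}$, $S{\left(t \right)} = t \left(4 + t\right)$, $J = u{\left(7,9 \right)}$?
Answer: $13407 + i \approx 13407.0 + 1.0 i$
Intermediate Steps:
$u{\left(m,E \right)} = -6$
$J = -6$
$v{\left(O \right)} = \sqrt{-6 + O}$ ($v{\left(O \right)} = \sqrt{O - 6} = \sqrt{-6 + O}$)
$\left(v{\left(S{\left(1 \right)} \right)} + 22623\right) - 9216 = \left(\sqrt{-6 + 1 \left(4 + 1\right)} + 22623\right) - 9216 = \left(\sqrt{-6 + 1 \cdot 5} + 22623\right) - 9216 = \left(\sqrt{-6 + 5} + 22623\right) - 9216 = \left(\sqrt{-1} + 22623\right) - 9216 = \left(i + 22623\right) - 9216 = \left(22623 + i\right) - 9216 = 13407 + i$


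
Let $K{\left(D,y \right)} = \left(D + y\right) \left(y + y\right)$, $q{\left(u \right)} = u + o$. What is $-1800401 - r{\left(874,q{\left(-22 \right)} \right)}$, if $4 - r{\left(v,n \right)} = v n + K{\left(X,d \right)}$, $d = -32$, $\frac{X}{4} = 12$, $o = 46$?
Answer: $-1780453$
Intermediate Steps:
$q{\left(u \right)} = 46 + u$ ($q{\left(u \right)} = u + 46 = 46 + u$)
$X = 48$ ($X = 4 \cdot 12 = 48$)
$K{\left(D,y \right)} = 2 y \left(D + y\right)$ ($K{\left(D,y \right)} = \left(D + y\right) 2 y = 2 y \left(D + y\right)$)
$r{\left(v,n \right)} = 1028 - n v$ ($r{\left(v,n \right)} = 4 - \left(v n + 2 \left(-32\right) \left(48 - 32\right)\right) = 4 - \left(n v + 2 \left(-32\right) 16\right) = 4 - \left(n v - 1024\right) = 4 - \left(-1024 + n v\right) = 1028 - n v$)
$-1800401 - r{\left(874,q{\left(-22 \right)} \right)} = -1800401 - \left(1028 - \left(46 - 22\right) 874\right) = -1800401 - \left(1028 - 24 \cdot 874\right) = -1800401 - \left(1028 - 20976\right) = -1800401 - -19948 = -1800401 + 19948 = -1780453$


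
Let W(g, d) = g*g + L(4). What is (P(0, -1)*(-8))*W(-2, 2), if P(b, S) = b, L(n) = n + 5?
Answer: 0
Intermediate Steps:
L(n) = 5 + n
W(g, d) = 9 + g² (W(g, d) = g*g + (5 + 4) = g² + 9 = 9 + g²)
(P(0, -1)*(-8))*W(-2, 2) = (0*(-8))*(9 + (-2)²) = 0*(9 + 4) = 0*13 = 0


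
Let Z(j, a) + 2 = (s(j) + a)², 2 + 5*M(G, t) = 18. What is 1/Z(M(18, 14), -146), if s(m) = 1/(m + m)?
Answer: 1024/21778841 ≈ 4.7018e-5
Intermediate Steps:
s(m) = 1/(2*m)
M(G, t) = 16/5 (M(G, t) = -⅖ + (⅕)*18 = -⅖ + 18/5 = 16/5)
Z(j, a) = -2 + (a + 1/(2*j))² (Z(j, a) = -2 + (1/(2*j) + a)² = -2 + (a + 1/(2*j))²)
1/Z(M(18, 14), -146) = 1/(-2 + (1 + 2*(-146)*(16/5))²/(4*(16/5)²)) = 1/(-2 + (¼)*(25/256)*(1 - 4672/5)²) = 1/(-2 + (¼)*(25/256)*(-4667/5)²) = 1/(-2 + (¼)*(25/256)*(21780889/25)) = 1/(-2 + 21780889/1024) = 1/(21778841/1024) = 1024/21778841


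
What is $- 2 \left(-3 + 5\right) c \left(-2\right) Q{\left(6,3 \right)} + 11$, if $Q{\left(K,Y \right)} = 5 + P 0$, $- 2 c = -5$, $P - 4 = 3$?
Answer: $111$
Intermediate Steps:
$P = 7$ ($P = 4 + 3 = 7$)
$c = \frac{5}{2}$ ($c = \left(- \frac{1}{2}\right) \left(-5\right) = \frac{5}{2} \approx 2.5$)
$Q{\left(K,Y \right)} = 5$ ($Q{\left(K,Y \right)} = 5 + 7 \cdot 0 = 5 + 0 = 5$)
$- 2 \left(-3 + 5\right) c \left(-2\right) Q{\left(6,3 \right)} + 11 = - 2 \left(-3 + 5\right) \frac{5}{2} \left(-2\right) 5 + 11 = - 2 \cdot 2 \cdot \frac{5}{2} \left(-2\right) 5 + 11 = \left(-2\right) 5 \left(-2\right) 5 + 11 = \left(-10\right) \left(-2\right) 5 + 11 = 20 \cdot 5 + 11 = 100 + 11 = 111$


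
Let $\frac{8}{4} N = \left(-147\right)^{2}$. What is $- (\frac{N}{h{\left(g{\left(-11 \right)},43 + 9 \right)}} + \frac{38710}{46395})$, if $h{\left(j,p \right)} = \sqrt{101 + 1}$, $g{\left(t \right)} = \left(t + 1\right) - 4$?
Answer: $- \frac{7742}{9279} - \frac{7203 \sqrt{102}}{68} \approx -1070.6$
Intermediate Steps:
$g{\left(t \right)} = -3 + t$ ($g{\left(t \right)} = \left(1 + t\right) - 4 = -3 + t$)
$h{\left(j,p \right)} = \sqrt{102}$
$N = \frac{21609}{2}$ ($N = \frac{\left(-147\right)^{2}}{2} = \frac{1}{2} \cdot 21609 = \frac{21609}{2} \approx 10805.0$)
$- (\frac{N}{h{\left(g{\left(-11 \right)},43 + 9 \right)}} + \frac{38710}{46395}) = - (\frac{21609}{2 \sqrt{102}} + \frac{38710}{46395}) = - (\frac{21609 \frac{\sqrt{102}}{102}}{2} + 38710 \cdot \frac{1}{46395}) = - (\frac{7203 \sqrt{102}}{68} + \frac{7742}{9279}) = - (\frac{7742}{9279} + \frac{7203 \sqrt{102}}{68}) = - \frac{7742}{9279} - \frac{7203 \sqrt{102}}{68}$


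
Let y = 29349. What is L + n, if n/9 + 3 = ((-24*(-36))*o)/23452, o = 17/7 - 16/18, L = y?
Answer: 1203425154/41041 ≈ 29323.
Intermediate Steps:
L = 29349
o = 97/63 (o = 17*(1/7) - 16*1/18 = 17/7 - 8/9 = 97/63 ≈ 1.5397)
n = -1087155/41041 (n = -27 + 9*((-24*(-36)*(97/63))/23452) = -27 + 9*((864*(97/63))*(1/23452)) = -27 + 9*((9312/7)*(1/23452)) = -27 + 9*(2328/41041) = -27 + 20952/41041 = -1087155/41041 ≈ -26.489)
L + n = 29349 - 1087155/41041 = 1203425154/41041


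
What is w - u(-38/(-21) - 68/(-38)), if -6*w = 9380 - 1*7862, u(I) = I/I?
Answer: -254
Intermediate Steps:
u(I) = 1
w = -253 (w = -(9380 - 1*7862)/6 = -(9380 - 7862)/6 = -1/6*1518 = -253)
w - u(-38/(-21) - 68/(-38)) = -253 - 1*1 = -253 - 1 = -254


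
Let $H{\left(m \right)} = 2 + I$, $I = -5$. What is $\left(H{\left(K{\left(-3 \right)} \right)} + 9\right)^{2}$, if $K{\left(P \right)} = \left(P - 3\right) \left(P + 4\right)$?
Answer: $36$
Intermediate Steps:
$K{\left(P \right)} = \left(-3 + P\right) \left(4 + P\right)$
$H{\left(m \right)} = -3$ ($H{\left(m \right)} = 2 - 5 = -3$)
$\left(H{\left(K{\left(-3 \right)} \right)} + 9\right)^{2} = \left(-3 + 9\right)^{2} = 6^{2} = 36$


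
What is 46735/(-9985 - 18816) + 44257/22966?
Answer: 201329847/661443766 ≈ 0.30438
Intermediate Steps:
46735/(-9985 - 18816) + 44257/22966 = 46735/(-28801) + 44257*(1/22966) = 46735*(-1/28801) + 44257/22966 = -46735/28801 + 44257/22966 = 201329847/661443766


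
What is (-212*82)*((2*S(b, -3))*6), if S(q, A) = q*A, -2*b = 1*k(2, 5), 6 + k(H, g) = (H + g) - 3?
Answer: 625824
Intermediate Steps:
k(H, g) = -9 + H + g (k(H, g) = -6 + ((H + g) - 3) = -6 + (-3 + H + g) = -9 + H + g)
b = 1 (b = -(-9 + 2 + 5)/2 = -(-2)/2 = -½*(-2) = 1)
S(q, A) = A*q
(-212*82)*((2*S(b, -3))*6) = (-212*82)*((2*(-3*1))*6) = -17384*2*(-3)*6 = -(-104304)*6 = -17384*(-36) = 625824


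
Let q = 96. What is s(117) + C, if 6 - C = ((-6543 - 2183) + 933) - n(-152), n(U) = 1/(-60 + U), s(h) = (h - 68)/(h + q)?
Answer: 352181819/45156 ≈ 7799.2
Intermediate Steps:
s(h) = (-68 + h)/(96 + h) (s(h) = (h - 68)/(h + 96) = (-68 + h)/(96 + h))
C = 1653387/212 (C = 6 - (((-6543 - 2183) + 933) - 1/(-60 - 152)) = 6 - ((-8726 + 933) - 1/(-212)) = 6 - (-7793 - 1*(-1/212)) = 6 - (-7793 + 1/212) = 6 - 1*(-1652115/212) = 6 + 1652115/212 = 1653387/212 ≈ 7799.0)
s(117) + C = (-68 + 117)/(96 + 117) + 1653387/212 = 49/213 + 1653387/212 = 352181819/45156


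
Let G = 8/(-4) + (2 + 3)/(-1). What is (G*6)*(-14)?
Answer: 588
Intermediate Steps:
G = -7 (G = 8*(-¼) + 5*(-1) = -2 - 5 = -7)
(G*6)*(-14) = -7*6*(-14) = -42*(-14) = 588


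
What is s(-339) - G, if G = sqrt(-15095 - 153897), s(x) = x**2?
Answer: 114921 - 4*I*sqrt(10562) ≈ 1.1492e+5 - 411.09*I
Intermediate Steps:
G = 4*I*sqrt(10562) (G = sqrt(-168992) = 4*I*sqrt(10562) ≈ 411.09*I)
s(-339) - G = (-339)**2 - 4*I*sqrt(10562) = 114921 - 4*I*sqrt(10562)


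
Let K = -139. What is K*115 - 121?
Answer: -16106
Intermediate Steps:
K*115 - 121 = -139*115 - 121 = -15985 - 121 = -16106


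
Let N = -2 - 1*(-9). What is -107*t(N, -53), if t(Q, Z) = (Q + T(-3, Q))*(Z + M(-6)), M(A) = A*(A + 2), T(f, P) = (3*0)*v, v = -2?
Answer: 21721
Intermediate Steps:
T(f, P) = 0 (T(f, P) = (3*0)*(-2) = 0*(-2) = 0)
M(A) = A*(2 + A)
N = 7 (N = -2 + 9 = 7)
t(Q, Z) = Q*(24 + Z) (t(Q, Z) = (Q + 0)*(Z - 6*(2 - 6)) = Q*(Z - 6*(-4)) = Q*(Z + 24) = Q*(24 + Z))
-107*t(N, -53) = -749*(24 - 53) = -749*(-29) = -107*(-203) = 21721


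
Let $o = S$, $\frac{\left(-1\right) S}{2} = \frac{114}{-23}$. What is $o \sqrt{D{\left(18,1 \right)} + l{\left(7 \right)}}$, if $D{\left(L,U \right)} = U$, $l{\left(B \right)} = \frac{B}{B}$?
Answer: $\frac{228 \sqrt{2}}{23} \approx 14.019$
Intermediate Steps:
$l{\left(B \right)} = 1$
$S = \frac{228}{23}$ ($S = - 2 \frac{114}{-23} = - 2 \cdot 114 \left(- \frac{1}{23}\right) = \left(-2\right) \left(- \frac{114}{23}\right) = \frac{228}{23} \approx 9.913$)
$o = \frac{228}{23} \approx 9.913$
$o \sqrt{D{\left(18,1 \right)} + l{\left(7 \right)}} = \frac{228 \sqrt{1 + 1}}{23} = \frac{228 \sqrt{2}}{23}$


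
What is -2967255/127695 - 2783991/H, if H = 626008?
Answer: -147535139919/5329206104 ≈ -27.684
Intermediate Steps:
-2967255/127695 - 2783991/H = -2967255/127695 - 2783991/626008 = -2967255*1/127695 - 2783991*1/626008 = -197817/8513 - 2783991/626008 = -147535139919/5329206104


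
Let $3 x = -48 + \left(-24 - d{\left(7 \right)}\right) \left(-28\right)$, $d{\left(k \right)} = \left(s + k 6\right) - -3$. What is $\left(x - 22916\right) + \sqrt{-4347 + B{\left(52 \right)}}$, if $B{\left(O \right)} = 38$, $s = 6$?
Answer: $-22232 + i \sqrt{4309} \approx -22232.0 + 65.643 i$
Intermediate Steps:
$d{\left(k \right)} = 9 + 6 k$ ($d{\left(k \right)} = \left(6 + k 6\right) - -3 = \left(6 + 6 k\right) + 3 = 9 + 6 k$)
$x = 684$ ($x = \frac{-48 + \left(-24 - \left(9 + 6 \cdot 7\right)\right) \left(-28\right)}{3} = \frac{-48 + \left(-24 - \left(9 + 42\right)\right) \left(-28\right)}{3} = \frac{-48 + \left(-24 - 51\right) \left(-28\right)}{3} = \frac{-48 - -2100}{3} = \frac{-48 + 2100}{3} = \frac{1}{3} \cdot 2052 = 684$)
$\left(x - 22916\right) + \sqrt{-4347 + B{\left(52 \right)}} = \left(684 - 22916\right) + \sqrt{-4347 + 38} = -22232 + \sqrt{-4309} = -22232 + i \sqrt{4309}$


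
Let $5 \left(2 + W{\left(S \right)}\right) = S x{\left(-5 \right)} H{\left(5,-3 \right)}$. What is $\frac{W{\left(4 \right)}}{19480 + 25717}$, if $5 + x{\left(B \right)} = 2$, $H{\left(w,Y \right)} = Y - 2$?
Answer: $\frac{10}{45197} \approx 0.00022125$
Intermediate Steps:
$H{\left(w,Y \right)} = -2 + Y$ ($H{\left(w,Y \right)} = Y - 2 = -2 + Y$)
$x{\left(B \right)} = -3$ ($x{\left(B \right)} = -5 + 2 = -3$)
$W{\left(S \right)} = -2 + 3 S$ ($W{\left(S \right)} = -2 + \frac{S \left(-3\right) \left(-2 - 3\right)}{5} = -2 + \frac{- 3 S \left(-5\right)}{5} = -2 + \frac{15 S}{5} = -2 + 3 S$)
$\frac{W{\left(4 \right)}}{19480 + 25717} = \frac{-2 + 3 \cdot 4}{19480 + 25717} = \frac{-2 + 12}{45197} = 10 \cdot \frac{1}{45197} = \frac{10}{45197}$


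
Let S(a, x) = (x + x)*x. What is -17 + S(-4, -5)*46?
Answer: 2283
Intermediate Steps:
S(a, x) = 2*x² (S(a, x) = (2*x)*x = 2*x²)
-17 + S(-4, -5)*46 = -17 + (2*(-5)²)*46 = -17 + (2*25)*46 = -17 + 50*46 = -17 + 2300 = 2283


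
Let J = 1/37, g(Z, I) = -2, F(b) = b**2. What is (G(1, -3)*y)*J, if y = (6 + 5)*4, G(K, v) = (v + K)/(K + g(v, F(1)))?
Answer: 88/37 ≈ 2.3784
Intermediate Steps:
G(K, v) = (K + v)/(-2 + K) (G(K, v) = (v + K)/(K - 2) = (K + v)/(-2 + K))
y = 44 (y = 11*4 = 44)
J = 1/37 ≈ 0.027027
(G(1, -3)*y)*J = (((1 - 3)/(-2 + 1))*44)*(1/37) = ((-2/(-1))*44)*(1/37) = (-1*(-2)*44)*(1/37) = (2*44)*(1/37) = 88*(1/37) = 88/37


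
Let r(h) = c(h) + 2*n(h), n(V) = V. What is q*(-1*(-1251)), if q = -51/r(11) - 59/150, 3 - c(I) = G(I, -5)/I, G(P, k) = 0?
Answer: -30441/10 ≈ -3044.1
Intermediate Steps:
c(I) = 3 (c(I) = 3 - 0/I = 3 - 1*0 = 3 + 0 = 3)
r(h) = 3 + 2*h
q = -73/30 (q = -51/(3 + 2*11) - 59/150 = -51/(3 + 22) - 59*1/150 = -51/25 - 59/150 = -73/30 ≈ -2.4333)
q*(-1*(-1251)) = -(-73)*(-1251)/30 = -73/30*1251 = -30441/10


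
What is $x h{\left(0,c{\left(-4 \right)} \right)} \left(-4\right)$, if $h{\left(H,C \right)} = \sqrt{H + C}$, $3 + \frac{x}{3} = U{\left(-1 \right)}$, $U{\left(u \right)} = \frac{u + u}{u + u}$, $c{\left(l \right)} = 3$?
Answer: $24 \sqrt{3} \approx 41.569$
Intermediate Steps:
$U{\left(u \right)} = 1$ ($U{\left(u \right)} = \frac{2 u}{2 u} = 2 u \frac{1}{2 u} = 1$)
$x = -6$ ($x = -9 + 3 \cdot 1 = -9 + 3 = -6$)
$h{\left(H,C \right)} = \sqrt{C + H}$
$x h{\left(0,c{\left(-4 \right)} \right)} \left(-4\right) = - 6 \sqrt{3 + 0} \left(-4\right) = - 6 \sqrt{3} \left(-4\right) = 24 \sqrt{3}$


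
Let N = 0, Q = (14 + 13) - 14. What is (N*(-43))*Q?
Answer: 0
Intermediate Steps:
Q = 13 (Q = 27 - 14 = 13)
(N*(-43))*Q = (0*(-43))*13 = 0*13 = 0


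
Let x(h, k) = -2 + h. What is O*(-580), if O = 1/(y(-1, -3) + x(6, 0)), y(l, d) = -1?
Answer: -580/3 ≈ -193.33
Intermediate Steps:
O = ⅓ (O = 1/(-1 + (-2 + 6)) = 1/(-1 + 4) = 1/3 = ⅓ ≈ 0.33333)
O*(-580) = (⅓)*(-580) = -580/3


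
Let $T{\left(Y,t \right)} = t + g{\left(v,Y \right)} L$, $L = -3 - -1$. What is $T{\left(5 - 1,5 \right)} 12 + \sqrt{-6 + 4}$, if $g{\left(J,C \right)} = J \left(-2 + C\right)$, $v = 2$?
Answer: $-36 + i \sqrt{2} \approx -36.0 + 1.4142 i$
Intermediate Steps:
$L = -2$ ($L = -3 + 1 = -2$)
$T{\left(Y,t \right)} = 8 + t - 4 Y$ ($T{\left(Y,t \right)} = t + 2 \left(-2 + Y\right) \left(-2\right) = t + \left(-4 + 2 Y\right) \left(-2\right) = t - \left(-8 + 4 Y\right) = 8 + t - 4 Y$)
$T{\left(5 - 1,5 \right)} 12 + \sqrt{-6 + 4} = \left(8 + 5 - 4 \left(5 - 1\right)\right) 12 + \sqrt{-6 + 4} = \left(8 + 5 - 4 \left(5 - 1\right)\right) 12 + \sqrt{-2} = \left(8 + 5 - 16\right) 12 + i \sqrt{2} = \left(-3\right) 12 + i \sqrt{2} = -36 + i \sqrt{2}$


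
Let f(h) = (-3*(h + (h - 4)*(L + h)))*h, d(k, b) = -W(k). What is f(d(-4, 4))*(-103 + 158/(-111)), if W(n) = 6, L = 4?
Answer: -973644/37 ≈ -26315.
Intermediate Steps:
d(k, b) = -6 (d(k, b) = -1*6 = -6)
f(h) = h*(-3*h - 3*(-4 + h)*(4 + h)) (f(h) = (-3*(h + (h - 4)*(4 + h)))*h = (-3*(h + (-4 + h)*(4 + h)))*h = (-3*h - 3*(-4 + h)*(4 + h))*h = h*(-3*h - 3*(-4 + h)*(4 + h)))
f(d(-4, 4))*(-103 + 158/(-111)) = (3*(-6)*(16 - 1*(-6) - 1*(-6)²))*(-103 + 158/(-111)) = (3*(-6)*(16 + 6 - 1*36))*(-103 + 158*(-1/111)) = (3*(-6)*(16 + 6 - 36))*(-103 - 158/111) = (3*(-6)*(-14))*(-11591/111) = 252*(-11591/111) = -973644/37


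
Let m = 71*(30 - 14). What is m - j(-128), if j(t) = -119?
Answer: 1255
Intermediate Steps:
m = 1136 (m = 71*16 = 1136)
m - j(-128) = 1136 - 1*(-119) = 1136 + 119 = 1255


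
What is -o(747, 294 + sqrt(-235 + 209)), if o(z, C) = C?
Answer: -294 - I*sqrt(26) ≈ -294.0 - 5.099*I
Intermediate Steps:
-o(747, 294 + sqrt(-235 + 209)) = -(294 + sqrt(-235 + 209)) = -(294 + sqrt(-26)) = -(294 + I*sqrt(26)) = -294 - I*sqrt(26)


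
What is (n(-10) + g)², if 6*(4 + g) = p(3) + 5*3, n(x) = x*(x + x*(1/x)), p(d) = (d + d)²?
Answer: 35721/4 ≈ 8930.3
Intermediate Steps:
p(d) = 4*d² (p(d) = (2*d)² = 4*d²)
n(x) = x*(1 + x) (n(x) = x*(x + x/x) = x*(x + 1) = x*(1 + x))
g = 9/2 (g = -4 + (4*3² + 5*3)/6 = -4 + (4*9 + 15)/6 = -4 + (36 + 15)/6 = -4 + (⅙)*51 = -4 + 17/2 = 9/2 ≈ 4.5000)
(n(-10) + g)² = (-10*(1 - 10) + 9/2)² = (-10*(-9) + 9/2)² = (90 + 9/2)² = (189/2)² = 35721/4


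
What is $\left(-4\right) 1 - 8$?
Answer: $-12$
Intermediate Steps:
$\left(-4\right) 1 - 8 = -4 - 8 = -12$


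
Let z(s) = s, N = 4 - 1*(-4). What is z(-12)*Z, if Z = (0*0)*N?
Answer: 0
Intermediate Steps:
N = 8 (N = 4 + 4 = 8)
Z = 0 (Z = (0*0)*8 = 0*8 = 0)
z(-12)*Z = -12*0 = 0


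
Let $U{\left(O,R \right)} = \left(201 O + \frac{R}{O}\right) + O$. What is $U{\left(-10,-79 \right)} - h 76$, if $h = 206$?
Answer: $- \frac{176681}{10} \approx -17668.0$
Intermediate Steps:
$U{\left(O,R \right)} = 202 O + \frac{R}{O}$ ($U{\left(O,R \right)} = \left(201 O + \frac{R}{O}\right) + O = 202 O + \frac{R}{O}$)
$U{\left(-10,-79 \right)} - h 76 = \left(202 \left(-10\right) - \frac{79}{-10}\right) - 206 \cdot 76 = \left(-2020 - - \frac{79}{10}\right) - 15656 = \left(-2020 + \frac{79}{10}\right) - 15656 = - \frac{20121}{10} - 15656 = - \frac{176681}{10}$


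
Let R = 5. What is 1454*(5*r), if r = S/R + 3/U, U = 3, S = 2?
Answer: 10178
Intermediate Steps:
r = 7/5 (r = 2/5 + 3/3 = 2*(⅕) + 3*(⅓) = ⅖ + 1 = 7/5 ≈ 1.4000)
1454*(5*r) = 1454*(5*(7/5)) = 1454*7 = 10178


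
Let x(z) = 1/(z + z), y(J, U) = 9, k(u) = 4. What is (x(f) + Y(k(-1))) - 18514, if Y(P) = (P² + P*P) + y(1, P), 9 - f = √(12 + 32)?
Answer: -1366993/74 + √11/37 ≈ -18473.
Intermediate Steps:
f = 9 - 2*√11 (f = 9 - √(12 + 32) = 9 - √44 = 9 - 2*√11 ≈ 2.3667)
Y(P) = 9 + 2*P² (Y(P) = (P² + P*P) + 9 = (P² + P²) + 9 = 2*P² + 9 = 9 + 2*P²)
x(z) = 1/(2*z)
(x(f) + Y(k(-1))) - 18514 = (1/(2*(9 - 2*√11)) + (9 + 2*4²)) - 18514 = (1/(2*(9 - 2*√11)) + (9 + 2*16)) - 18514 = (1/(2*(9 - 2*√11)) + (9 + 32)) - 18514 = (1/(2*(9 - 2*√11)) + 41) - 18514 = (41 + 1/(2*(9 - 2*√11))) - 18514 = -18473 + 1/(2*(9 - 2*√11))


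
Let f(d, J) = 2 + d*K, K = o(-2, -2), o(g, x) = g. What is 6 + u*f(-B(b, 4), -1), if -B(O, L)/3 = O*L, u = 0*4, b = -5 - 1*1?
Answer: 6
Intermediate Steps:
b = -6 (b = -5 - 1 = -6)
K = -2
u = 0
B(O, L) = -3*L*O (B(O, L) = -3*O*L = -3*L*O)
f(d, J) = 2 - 2*d (f(d, J) = 2 + d*(-2) = 2 - 2*d)
6 + u*f(-B(b, 4), -1) = 6 + 0*(2 - (-2)*(-3*4*(-6))) = 6 + 0*(2 - (-2)*72) = 6 + 0*(2 - 2*(-72)) = 6 + 0*(2 + 144) = 6 + 0*146 = 6 + 0 = 6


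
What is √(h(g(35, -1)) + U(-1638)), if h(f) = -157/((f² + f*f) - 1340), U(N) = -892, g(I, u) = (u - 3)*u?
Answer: I*√381471333/654 ≈ 29.864*I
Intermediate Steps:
g(I, u) = u*(-3 + u) (g(I, u) = (-3 + u)*u = u*(-3 + u))
h(f) = -157/(-1340 + 2*f²) (h(f) = -157/((f² + f²) - 1340) = -157/(2*f² - 1340) = -157/(-1340 + 2*f²))
√(h(g(35, -1)) + U(-1638)) = √(-157/(-1340 + 2*(-(-3 - 1))²) - 892) = √(-157/(-1340 + 2*(-1*(-4))²) - 892) = √(-157/(-1340 + 2*4²) - 892) = √(-157/(-1340 + 2*16) - 892) = √(-157/(-1340 + 32) - 892) = √(-157/(-1308) - 892) = √(-157*(-1/1308) - 892) = √(157/1308 - 892) = √(-1166579/1308) = I*√381471333/654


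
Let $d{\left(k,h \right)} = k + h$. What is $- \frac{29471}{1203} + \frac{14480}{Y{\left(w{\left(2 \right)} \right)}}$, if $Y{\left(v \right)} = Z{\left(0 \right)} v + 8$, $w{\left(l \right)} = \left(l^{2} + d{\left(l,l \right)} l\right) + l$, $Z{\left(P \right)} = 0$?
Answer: $\frac{2147959}{1203} \approx 1785.5$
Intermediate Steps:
$d{\left(k,h \right)} = h + k$
$w{\left(l \right)} = l + 3 l^{2}$ ($w{\left(l \right)} = \left(l^{2} + \left(l + l\right) l\right) + l = \left(l^{2} + 2 l l\right) + l = \left(l^{2} + 2 l^{2}\right) + l = 3 l^{2} + l = l + 3 l^{2}$)
$Y{\left(v \right)} = 8$ ($Y{\left(v \right)} = 0 v + 8 = 0 + 8 = 8$)
$- \frac{29471}{1203} + \frac{14480}{Y{\left(w{\left(2 \right)} \right)}} = - \frac{29471}{1203} + \frac{14480}{8} = \left(-29471\right) \frac{1}{1203} + 14480 \cdot \frac{1}{8} = - \frac{29471}{1203} + 1810 = \frac{2147959}{1203}$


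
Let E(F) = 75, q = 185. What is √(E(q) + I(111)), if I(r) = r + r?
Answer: 3*√33 ≈ 17.234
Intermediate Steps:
I(r) = 2*r
√(E(q) + I(111)) = √(75 + 2*111) = √(75 + 222) = √297 = 3*√33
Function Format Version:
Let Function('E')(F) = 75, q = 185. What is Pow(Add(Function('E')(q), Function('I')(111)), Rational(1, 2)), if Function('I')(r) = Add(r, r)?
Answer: Mul(3, Pow(33, Rational(1, 2))) ≈ 17.234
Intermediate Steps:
Function('I')(r) = Mul(2, r)
Pow(Add(Function('E')(q), Function('I')(111)), Rational(1, 2)) = Pow(Add(75, Mul(2, 111)), Rational(1, 2)) = Pow(Add(75, 222), Rational(1, 2)) = Pow(297, Rational(1, 2)) = Mul(3, Pow(33, Rational(1, 2)))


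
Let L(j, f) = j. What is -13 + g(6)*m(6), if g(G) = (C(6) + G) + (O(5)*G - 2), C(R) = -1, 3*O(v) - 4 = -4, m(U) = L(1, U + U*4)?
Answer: -10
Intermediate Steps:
m(U) = 1
O(v) = 0 (O(v) = 4/3 + (⅓)*(-4) = 4/3 - 4/3 = 0)
g(G) = -3 + G (g(G) = (-1 + G) + (0*G - 2) = (-1 + G) + (0 - 2) = (-1 + G) - 2 = -3 + G)
-13 + g(6)*m(6) = -13 + (-3 + 6)*1 = -13 + 3*1 = -13 + 3 = -10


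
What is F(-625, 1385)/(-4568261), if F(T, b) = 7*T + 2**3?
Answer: 4367/4568261 ≈ 0.00095594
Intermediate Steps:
F(T, b) = 8 + 7*T (F(T, b) = 7*T + 8 = 8 + 7*T)
F(-625, 1385)/(-4568261) = (8 + 7*(-625))/(-4568261) = (8 - 4375)*(-1/4568261) = -4367*(-1/4568261) = 4367/4568261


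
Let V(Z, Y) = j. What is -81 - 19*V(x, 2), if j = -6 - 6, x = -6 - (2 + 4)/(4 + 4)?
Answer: 147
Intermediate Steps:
x = -27/4 (x = -6 - 6/8 = -6 - 1*¾ = -6 - ¾ = -27/4 ≈ -6.7500)
j = -12
V(Z, Y) = -12
-81 - 19*V(x, 2) = -81 - 19*(-12) = -81 + 228 = 147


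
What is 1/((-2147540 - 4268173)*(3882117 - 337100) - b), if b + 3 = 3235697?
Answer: -1/22743814887815 ≈ -4.3968e-14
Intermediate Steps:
b = 3235694 (b = -3 + 3235697 = 3235694)
1/((-2147540 - 4268173)*(3882117 - 337100) - b) = 1/((-2147540 - 4268173)*(3882117 - 337100) - 1*3235694) = 1/(-6415713*3545017 - 3235694) = 1/(-22743811652121 - 3235694) = 1/(-22743814887815) = -1/22743814887815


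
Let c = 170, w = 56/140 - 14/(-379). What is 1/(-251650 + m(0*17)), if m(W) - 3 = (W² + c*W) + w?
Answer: -1895/476870237 ≈ -3.9738e-6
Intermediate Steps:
w = 828/1895 (w = 56*(1/140) - 14*(-1/379) = ⅖ + 14/379 = 828/1895 ≈ 0.43694)
m(W) = 6513/1895 + W² + 170*W (m(W) = 3 + ((W² + 170*W) + 828/1895) = 3 + (828/1895 + W² + 170*W) = 6513/1895 + W² + 170*W)
1/(-251650 + m(0*17)) = 1/(-251650 + (6513/1895 + (0*17)² + 170*(0*17))) = 1/(-251650 + (6513/1895 + 0² + 170*0)) = 1/(-251650 + (6513/1895 + 0 + 0)) = 1/(-251650 + 6513/1895) = 1/(-476870237/1895) = -1895/476870237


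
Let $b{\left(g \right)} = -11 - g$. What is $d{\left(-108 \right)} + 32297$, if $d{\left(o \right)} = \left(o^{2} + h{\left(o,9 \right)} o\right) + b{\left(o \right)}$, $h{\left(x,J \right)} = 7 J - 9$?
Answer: $38226$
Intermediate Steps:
$h{\left(x,J \right)} = -9 + 7 J$
$d{\left(o \right)} = -11 + o^{2} + 53 o$ ($d{\left(o \right)} = \left(o^{2} + \left(-9 + 7 \cdot 9\right) o\right) - \left(11 + o\right) = \left(o^{2} + \left(-9 + 63\right) o\right) - \left(11 + o\right) = \left(o^{2} + 54 o\right) - \left(11 + o\right) = -11 + o^{2} + 53 o$)
$d{\left(-108 \right)} + 32297 = \left(-11 + \left(-108\right)^{2} + 53 \left(-108\right)\right) + 32297 = \left(-11 + 11664 - 5724\right) + 32297 = 5929 + 32297 = 38226$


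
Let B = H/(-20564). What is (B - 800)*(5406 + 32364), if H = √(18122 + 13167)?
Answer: -30216000 - 18885*√31289/10282 ≈ -3.0216e+7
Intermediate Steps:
H = √31289 ≈ 176.89
B = -√31289/20564 (B = √31289/(-20564) = √31289*(-1/20564) = -√31289/20564 ≈ -0.0086018)
(B - 800)*(5406 + 32364) = (-√31289/20564 - 800)*(5406 + 32364) = (-800 - √31289/20564)*37770 = -30216000 - 18885*√31289/10282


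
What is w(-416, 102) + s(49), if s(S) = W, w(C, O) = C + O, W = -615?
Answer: -929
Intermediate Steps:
s(S) = -615
w(-416, 102) + s(49) = (-416 + 102) - 615 = -314 - 615 = -929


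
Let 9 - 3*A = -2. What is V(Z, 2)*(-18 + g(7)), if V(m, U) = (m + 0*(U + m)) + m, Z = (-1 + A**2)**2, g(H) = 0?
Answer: -50176/9 ≈ -5575.1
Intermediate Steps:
A = 11/3 (A = 3 - 1/3*(-2) = 3 + 2/3 = 11/3 ≈ 3.6667)
Z = 12544/81 (Z = (-1 + (11/3)**2)**2 = (-1 + 121/9)**2 = (112/9)**2 = 12544/81 ≈ 154.86)
V(m, U) = 2*m (V(m, U) = (m + 0) + m = m + m = 2*m)
V(Z, 2)*(-18 + g(7)) = (2*(12544/81))*(-18 + 0) = (25088/81)*(-18) = -50176/9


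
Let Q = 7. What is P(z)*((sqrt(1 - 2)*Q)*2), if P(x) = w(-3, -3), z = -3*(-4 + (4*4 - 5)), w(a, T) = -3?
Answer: -42*I ≈ -42.0*I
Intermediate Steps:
z = -21 (z = -3*(-4 + (16 - 5)) = -3*(-4 + 11) = -3*7 = -21)
P(x) = -3
P(z)*((sqrt(1 - 2)*Q)*2) = -3*sqrt(1 - 2)*7*2 = -3*sqrt(-1)*7*2 = -3*I*7*2 = -3*7*I*2 = -42*I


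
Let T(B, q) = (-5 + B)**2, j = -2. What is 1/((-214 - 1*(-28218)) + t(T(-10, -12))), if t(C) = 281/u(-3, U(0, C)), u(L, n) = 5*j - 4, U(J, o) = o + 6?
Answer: 14/391775 ≈ 3.5735e-5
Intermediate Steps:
U(J, o) = 6 + o
u(L, n) = -14 (u(L, n) = 5*(-2) - 4 = -10 - 4 = -14)
t(C) = -281/14 (t(C) = 281/(-14) = 281*(-1/14) = -281/14)
1/((-214 - 1*(-28218)) + t(T(-10, -12))) = 1/((-214 - 1*(-28218)) - 281/14) = 1/((-214 + 28218) - 281/14) = 1/(28004 - 281/14) = 1/(391775/14) = 14/391775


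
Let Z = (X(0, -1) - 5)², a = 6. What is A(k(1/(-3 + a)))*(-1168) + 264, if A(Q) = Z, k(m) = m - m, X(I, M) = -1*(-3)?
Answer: -4408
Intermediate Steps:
X(I, M) = 3
k(m) = 0
Z = 4 (Z = (3 - 5)² = (-2)² = 4)
A(Q) = 4
A(k(1/(-3 + a)))*(-1168) + 264 = 4*(-1168) + 264 = -4672 + 264 = -4408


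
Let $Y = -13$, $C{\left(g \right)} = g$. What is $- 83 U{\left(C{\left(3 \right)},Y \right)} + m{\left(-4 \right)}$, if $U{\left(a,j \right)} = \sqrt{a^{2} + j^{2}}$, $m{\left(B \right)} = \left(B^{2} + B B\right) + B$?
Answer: $28 - 83 \sqrt{178} \approx -1079.4$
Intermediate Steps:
$m{\left(B \right)} = B + 2 B^{2}$ ($m{\left(B \right)} = \left(B^{2} + B^{2}\right) + B = 2 B^{2} + B = B + 2 B^{2}$)
$- 83 U{\left(C{\left(3 \right)},Y \right)} + m{\left(-4 \right)} = - 83 \sqrt{3^{2} + \left(-13\right)^{2}} - 4 \left(1 + 2 \left(-4\right)\right) = - 83 \sqrt{9 + 169} - 4 \left(1 - 8\right) = - 83 \sqrt{178} - -28 = - 83 \sqrt{178} + 28 = 28 - 83 \sqrt{178}$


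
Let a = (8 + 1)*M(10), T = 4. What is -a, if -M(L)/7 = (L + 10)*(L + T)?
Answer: 17640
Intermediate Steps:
M(L) = -7*(4 + L)*(10 + L) (M(L) = -7*(L + 10)*(L + 4) = -7*(10 + L)*(4 + L) = -7*(4 + L)*(10 + L))
a = -17640 (a = (8 + 1)*(-280 - 98*10 - 7*10²) = 9*(-280 - 980 - 7*100) = 9*(-280 - 980 - 700) = 9*(-1960) = -17640)
-a = -1*(-17640) = 17640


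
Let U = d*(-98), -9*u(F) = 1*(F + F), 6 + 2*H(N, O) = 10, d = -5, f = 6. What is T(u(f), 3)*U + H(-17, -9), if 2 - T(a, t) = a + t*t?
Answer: -8324/3 ≈ -2774.7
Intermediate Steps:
H(N, O) = 2 (H(N, O) = -3 + (1/2)*10 = -3 + 5 = 2)
u(F) = -2*F/9 (u(F) = -(F + F)/9 = -2*F/9)
U = 490 (U = -5*(-98) = 490)
T(a, t) = 2 - a - t**2 (T(a, t) = 2 - (a + t*t) = 2 - (a + t**2) = 2 + (-a - t**2) = 2 - a - t**2)
T(u(f), 3)*U + H(-17, -9) = (2 - (-2)*6/9 - 1*3**2)*490 + 2 = (2 - 1*(-4/3) - 1*9)*490 + 2 = (2 + 4/3 - 9)*490 + 2 = -17/3*490 + 2 = -8330/3 + 2 = -8324/3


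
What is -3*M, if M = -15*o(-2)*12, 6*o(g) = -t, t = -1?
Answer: 90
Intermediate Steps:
o(g) = ⅙ (o(g) = (-1*(-1))/6 = (⅙)*1 = ⅙)
M = -30 (M = -15*⅙*12 = -5/2*12 = -30)
-3*M = -3*(-30) = 90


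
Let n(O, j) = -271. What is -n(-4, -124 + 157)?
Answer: 271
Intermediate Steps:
-n(-4, -124 + 157) = -1*(-271) = 271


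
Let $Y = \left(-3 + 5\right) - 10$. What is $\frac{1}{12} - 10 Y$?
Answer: $\frac{961}{12} \approx 80.083$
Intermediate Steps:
$Y = -8$ ($Y = 2 - 10 = -8$)
$\frac{1}{12} - 10 Y = \frac{1}{12} - -80 = \frac{1}{12} + 80 = \frac{961}{12}$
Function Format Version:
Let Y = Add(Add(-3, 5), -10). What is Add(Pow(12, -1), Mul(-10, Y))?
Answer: Rational(961, 12) ≈ 80.083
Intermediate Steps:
Y = -8 (Y = Add(2, -10) = -8)
Add(Pow(12, -1), Mul(-10, Y)) = Add(Pow(12, -1), Mul(-10, -8)) = Add(Rational(1, 12), 80) = Rational(961, 12)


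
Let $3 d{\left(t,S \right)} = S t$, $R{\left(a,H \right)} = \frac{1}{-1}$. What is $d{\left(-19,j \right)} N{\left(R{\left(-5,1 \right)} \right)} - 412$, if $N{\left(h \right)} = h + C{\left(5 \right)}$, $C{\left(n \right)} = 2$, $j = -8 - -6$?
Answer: $- \frac{1198}{3} \approx -399.33$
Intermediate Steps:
$j = -2$ ($j = -8 + 6 = -2$)
$R{\left(a,H \right)} = -1$
$d{\left(t,S \right)} = \frac{S t}{3}$
$N{\left(h \right)} = 2 + h$ ($N{\left(h \right)} = h + 2 = 2 + h$)
$d{\left(-19,j \right)} N{\left(R{\left(-5,1 \right)} \right)} - 412 = \frac{1}{3} \left(-2\right) \left(-19\right) \left(2 - 1\right) - 412 = \frac{38}{3} \cdot 1 - 412 = \frac{38}{3} - 412 = - \frac{1198}{3}$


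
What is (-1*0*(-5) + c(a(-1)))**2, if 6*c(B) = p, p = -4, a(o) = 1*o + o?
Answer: 4/9 ≈ 0.44444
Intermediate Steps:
a(o) = 2*o (a(o) = o + o = 2*o)
c(B) = -2/3 (c(B) = (1/6)*(-4) = -2/3)
(-1*0*(-5) + c(a(-1)))**2 = (-1*0*(-5) - 2/3)**2 = (0*(-5) - 2/3)**2 = (0 - 2/3)**2 = (-2/3)**2 = 4/9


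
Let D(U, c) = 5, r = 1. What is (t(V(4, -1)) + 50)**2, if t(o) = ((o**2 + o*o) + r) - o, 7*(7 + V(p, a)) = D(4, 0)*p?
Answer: 19219456/2401 ≈ 8004.8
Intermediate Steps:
V(p, a) = -7 + 5*p/7 (V(p, a) = -7 + (5*p)/7 = -7 + 5*p/7)
t(o) = 1 - o + 2*o**2 (t(o) = ((o**2 + o*o) + 1) - o = ((o**2 + o**2) + 1) - o = (2*o**2 + 1) - o = (1 + 2*o**2) - o = 1 - o + 2*o**2)
(t(V(4, -1)) + 50)**2 = ((1 - (-7 + (5/7)*4) + 2*(-7 + (5/7)*4)**2) + 50)**2 = ((1 - (-7 + 20/7) + 2*(-7 + 20/7)**2) + 50)**2 = ((1 - 1*(-29/7) + 2*(-29/7)**2) + 50)**2 = ((1 + 29/7 + 2*(841/49)) + 50)**2 = ((1 + 29/7 + 1682/49) + 50)**2 = (1934/49 + 50)**2 = (4384/49)**2 = 19219456/2401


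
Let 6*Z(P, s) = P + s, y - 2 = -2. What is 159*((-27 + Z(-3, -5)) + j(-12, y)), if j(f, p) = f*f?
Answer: 18391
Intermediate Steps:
y = 0 (y = 2 - 2 = 0)
Z(P, s) = P/6 + s/6 (Z(P, s) = (P + s)/6 = P/6 + s/6)
j(f, p) = f²
159*((-27 + Z(-3, -5)) + j(-12, y)) = 159*((-27 + ((⅙)*(-3) + (⅙)*(-5))) + (-12)²) = 159*((-27 + (-½ - ⅚)) + 144) = 159*((-27 - 4/3) + 144) = 159*(-85/3 + 144) = 159*(347/3) = 18391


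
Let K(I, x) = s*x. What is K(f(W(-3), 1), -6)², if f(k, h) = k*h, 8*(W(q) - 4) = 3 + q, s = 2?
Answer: 144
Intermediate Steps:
W(q) = 35/8 + q/8 (W(q) = 4 + (3 + q)/8 = 4 + (3/8 + q/8) = 35/8 + q/8)
f(k, h) = h*k
K(I, x) = 2*x
K(f(W(-3), 1), -6)² = (2*(-6))² = (-12)² = 144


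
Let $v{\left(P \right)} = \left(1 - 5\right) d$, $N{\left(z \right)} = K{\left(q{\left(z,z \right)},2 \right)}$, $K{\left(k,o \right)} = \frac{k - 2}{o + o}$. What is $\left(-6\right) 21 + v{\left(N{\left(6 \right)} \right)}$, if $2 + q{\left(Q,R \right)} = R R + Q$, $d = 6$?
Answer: $-150$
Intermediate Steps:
$q{\left(Q,R \right)} = -2 + Q + R^{2}$ ($q{\left(Q,R \right)} = -2 + \left(R R + Q\right) = -2 + \left(R^{2} + Q\right) = -2 + \left(Q + R^{2}\right) = -2 + Q + R^{2}$)
$K{\left(k,o \right)} = \frac{-2 + k}{2 o}$
$N{\left(z \right)} = -1 + \frac{z}{4} + \frac{z^{2}}{4}$ ($N{\left(z \right)} = \frac{-2 + \left(-2 + z + z^{2}\right)}{2 \cdot 2} = \frac{1}{2} \cdot \frac{1}{2} \left(-4 + z + z^{2}\right) = -1 + \frac{z}{4} + \frac{z^{2}}{4}$)
$v{\left(P \right)} = -24$ ($v{\left(P \right)} = \left(1 - 5\right) 6 = \left(-4\right) 6 = -24$)
$\left(-6\right) 21 + v{\left(N{\left(6 \right)} \right)} = \left(-6\right) 21 - 24 = -126 - 24 = -150$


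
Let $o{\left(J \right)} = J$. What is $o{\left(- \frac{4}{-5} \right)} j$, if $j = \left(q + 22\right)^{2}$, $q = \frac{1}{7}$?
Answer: $\frac{19220}{49} \approx 392.25$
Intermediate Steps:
$q = \frac{1}{7} \approx 0.14286$
$j = \frac{24025}{49}$ ($j = \left(\frac{1}{7} + 22\right)^{2} = \left(\frac{155}{7}\right)^{2} = \frac{24025}{49} \approx 490.31$)
$o{\left(- \frac{4}{-5} \right)} j = - \frac{4}{-5} \cdot \frac{24025}{49} = \left(-4\right) \left(- \frac{1}{5}\right) \frac{24025}{49} = \frac{4}{5} \cdot \frac{24025}{49} = \frac{19220}{49}$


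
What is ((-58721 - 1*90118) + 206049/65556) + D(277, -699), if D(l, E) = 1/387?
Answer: -139851526807/939636 ≈ -1.4884e+5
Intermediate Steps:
D(l, E) = 1/387
((-58721 - 1*90118) + 206049/65556) + D(277, -699) = ((-58721 - 1*90118) + 206049/65556) + 1/387 = ((-58721 - 90118) + 206049*(1/65556)) + 1/387 = (-148839 + 68683/21852) + 1/387 = -3252361145/21852 + 1/387 = -139851526807/939636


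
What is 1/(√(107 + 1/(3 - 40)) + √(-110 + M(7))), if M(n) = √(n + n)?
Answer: 37/(√146446 + 37*I*√(110 - √14)) ≈ 0.048505 - 0.048343*I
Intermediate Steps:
M(n) = √2*√n (M(n) = √(2*n) = √2*√n)
1/(√(107 + 1/(3 - 40)) + √(-110 + M(7))) = 1/(√(107 + 1/(3 - 40)) + √(-110 + √2*√7)) = 1/(√(107 + 1/(-37)) + √(-110 + √14)) = 1/(√(107 - 1/37) + √(-110 + √14)) = 1/(√(3958/37) + √(-110 + √14)) = 1/(√146446/37 + √(-110 + √14)) = 1/(√(-110 + √14) + √146446/37)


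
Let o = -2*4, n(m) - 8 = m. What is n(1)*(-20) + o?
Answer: -188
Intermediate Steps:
n(m) = 8 + m
o = -8
n(1)*(-20) + o = (8 + 1)*(-20) - 8 = 9*(-20) - 8 = -180 - 8 = -188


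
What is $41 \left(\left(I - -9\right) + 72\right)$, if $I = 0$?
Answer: $3321$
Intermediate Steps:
$41 \left(\left(I - -9\right) + 72\right) = 41 \left(\left(0 - -9\right) + 72\right) = 41 \left(\left(0 + 9\right) + 72\right) = 41 \left(9 + 72\right) = 41 \cdot 81 = 3321$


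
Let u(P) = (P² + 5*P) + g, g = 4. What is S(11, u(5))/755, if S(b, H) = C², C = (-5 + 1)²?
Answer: 256/755 ≈ 0.33907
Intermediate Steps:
u(P) = 4 + P² + 5*P (u(P) = (P² + 5*P) + 4 = 4 + P² + 5*P)
C = 16 (C = (-4)² = 16)
S(b, H) = 256 (S(b, H) = 16² = 256)
S(11, u(5))/755 = 256/755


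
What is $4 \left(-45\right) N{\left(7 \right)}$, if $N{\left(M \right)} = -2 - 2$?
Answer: $720$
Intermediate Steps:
$N{\left(M \right)} = -4$
$4 \left(-45\right) N{\left(7 \right)} = 4 \left(-45\right) \left(-4\right) = \left(-180\right) \left(-4\right) = 720$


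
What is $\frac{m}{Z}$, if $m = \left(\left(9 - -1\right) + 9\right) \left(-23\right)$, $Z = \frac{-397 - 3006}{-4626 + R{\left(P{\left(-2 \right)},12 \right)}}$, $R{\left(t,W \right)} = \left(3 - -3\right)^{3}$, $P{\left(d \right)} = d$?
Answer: $- \frac{1927170}{3403} \approx -566.32$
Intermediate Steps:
$R{\left(t,W \right)} = 216$ ($R{\left(t,W \right)} = \left(3 + 3\right)^{3} = 6^{3} = 216$)
$Z = \frac{3403}{4410}$ ($Z = \frac{-397 - 3006}{-4626 + 216} = - \frac{3403}{-4410} = \left(-3403\right) \left(- \frac{1}{4410}\right) = \frac{3403}{4410} \approx 0.77166$)
$m = -437$ ($m = \left(\left(9 + 1\right) + 9\right) \left(-23\right) = \left(10 + 9\right) \left(-23\right) = 19 \left(-23\right) = -437$)
$\frac{m}{Z} = - \frac{437}{\frac{3403}{4410}} = \left(-437\right) \frac{4410}{3403} = - \frac{1927170}{3403}$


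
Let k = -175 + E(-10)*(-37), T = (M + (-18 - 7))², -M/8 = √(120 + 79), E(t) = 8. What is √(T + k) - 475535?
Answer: -475535 + √(12890 + 400*√199) ≈ -4.7540e+5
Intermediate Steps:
M = -8*√199 (M = -8*√(120 + 79) = -8*√199 ≈ -112.85)
T = (-25 - 8*√199)² (T = (-8*√199 + (-18 - 7))² = (-8*√199 - 25)² = (-25 - 8*√199)² ≈ 19004.)
k = -471 (k = -175 + 8*(-37) = -175 - 296 = -471)
√(T + k) - 475535 = √((13361 + 400*√199) - 471) - 475535 = √(12890 + 400*√199) - 475535 = -475535 + √(12890 + 400*√199)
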